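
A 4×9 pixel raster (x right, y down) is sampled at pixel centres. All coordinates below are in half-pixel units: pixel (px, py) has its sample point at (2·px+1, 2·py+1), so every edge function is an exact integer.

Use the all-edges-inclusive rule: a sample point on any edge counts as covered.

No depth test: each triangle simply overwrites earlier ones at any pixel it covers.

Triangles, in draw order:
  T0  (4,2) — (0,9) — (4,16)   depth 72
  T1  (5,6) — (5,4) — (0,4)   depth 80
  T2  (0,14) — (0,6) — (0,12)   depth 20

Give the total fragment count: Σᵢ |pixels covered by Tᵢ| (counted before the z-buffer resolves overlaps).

T0:
  2·area = 56  (B↔C swapped to make it positive)
  edge (4, 2)→(4, 16): d=(0,14) inclusive
  edge (4, 16)→(0, 9): d=(-4,-7) inclusive
  edge (0, 9)→(4, 2): d=(4,-7) inclusive
    (1,2)@(3, 5): e=[14,37,5] → █
    (2,2)@(5, 5): e=[-14,51,19] → ·
    (1,3)@(3, 7): e=[14,29,13] → █
    (2,3)@(5, 7): e=[-14,43,27] → ·
    (0,4)@(1, 9): e=[42,7,7] → █
    (2,4)@(5, 9): e=[-14,35,35] → ·
    (0,5)@(1, 11): e=[42,-1,15] → ·
    (1,5)@(3, 11): e=[14,13,29] → █
    (2,5)@(5, 11): e=[-14,27,43] → ·
    (1,6)@(3, 13): e=[14,5,37] → █
    (2,6)@(5, 13): e=[-14,19,51] → ·
    (1,7)@(3, 15): e=[14,-3,45] → ·
  covered (6 px):
    · · · ·
    · · · ·
    · █ · ·
    · █ · ·
    █ █ · ·
    · █ · ·
    · █ · ·
    · · · ·
    · · · ·
T1:
  2·area = 10  (B↔C swapped to make it positive)
  edge (5, 6)→(0, 4): d=(-5,-2) inclusive
  edge (0, 4)→(5, 4): d=(5,0) inclusive
  edge (5, 4)→(5, 6): d=(0,2) inclusive
    (2,0)@(5, 1): e=[25,-15,0] → ·  [on edge]
    (2,1)@(5, 3): e=[15,-5,0] → ·  [on edge]
    (1,2)@(3, 5): e=[1,5,4] → █
    (2,2)@(5, 5): e=[5,5,0] → █  [on edge]
    (3,2)@(7, 5): e=[9,5,-4] → ·
    (1,3)@(3, 7): e=[-9,15,4] → ·
    (2,3)@(5, 7): e=[-5,15,0] → ·  [on edge]
    (2,4)@(5, 9): e=[-15,25,0] → ·  [on edge]
    (2,5)@(5, 11): e=[-25,35,0] → ·  [on edge]
    (2,6)@(5, 13): e=[-35,45,0] → ·  [on edge]
    (2,7)@(5, 15): e=[-45,55,0] → ·  [on edge]
    (2,8)@(5, 17): e=[-55,65,0] → ·  [on edge]
  covered (2 px):
    · · · ·
    · · · ·
    · █ █ ·
    · · · ·
    · · · ·
    · · · ·
    · · · ·
    · · · ·
    · · · ·
T2:
  degenerate (2·area = 0) — covers nothing

Answer: 8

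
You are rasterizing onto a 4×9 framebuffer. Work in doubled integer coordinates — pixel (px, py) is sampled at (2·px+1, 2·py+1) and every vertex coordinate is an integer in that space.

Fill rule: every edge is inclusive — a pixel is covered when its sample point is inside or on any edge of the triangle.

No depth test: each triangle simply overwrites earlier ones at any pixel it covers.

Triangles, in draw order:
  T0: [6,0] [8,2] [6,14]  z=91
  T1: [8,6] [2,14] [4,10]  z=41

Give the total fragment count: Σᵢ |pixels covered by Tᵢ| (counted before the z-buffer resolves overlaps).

T0:
  2·area = 28
  edge (6, 0)→(8, 2): d=(2,2) inclusive
  edge (8, 2)→(6, 14): d=(-2,12) inclusive
  edge (6, 14)→(6, 0): d=(0,-14) inclusive
    (3,0)@(7, 1): e=[0,14,14] → █  [on edge]
    (3,1)@(7, 3): e=[4,10,14] → █
    (3,2)@(7, 5): e=[8,6,14] → █
    (3,3)@(7, 7): e=[12,2,14] → █
    (3,4)@(7, 9): e=[16,-2,14] → ·
  covered (4 px):
    · · · █
    · · · █
    · · · █
    · · · █
    · · · ·
    · · · ·
    · · · ·
    · · · ·
    · · · ·
T1:
  2·area = 8
  edge (8, 6)→(2, 14): d=(-6,8) inclusive
  edge (2, 14)→(4, 10): d=(2,-4) inclusive
  edge (4, 10)→(8, 6): d=(4,-4) inclusive
    (3,3)@(7, 7): e=[2,6,0] → █  [on edge]
    (2,4)@(5, 9): e=[6,2,0] → █  [on edge]
    (3,4)@(7, 9): e=[-10,10,8] → ·
    (1,5)@(3, 11): e=[10,-2,0] → ·  [on edge]
    (2,5)@(5, 11): e=[-6,6,8] → ·
    (0,6)@(1, 13): e=[14,-6,0] → ·  [on edge]
  covered (2 px):
    · · · ·
    · · · ·
    · · · ·
    · · · █
    · · █ ·
    · · · ·
    · · · ·
    · · · ·
    · · · ·

Final: 6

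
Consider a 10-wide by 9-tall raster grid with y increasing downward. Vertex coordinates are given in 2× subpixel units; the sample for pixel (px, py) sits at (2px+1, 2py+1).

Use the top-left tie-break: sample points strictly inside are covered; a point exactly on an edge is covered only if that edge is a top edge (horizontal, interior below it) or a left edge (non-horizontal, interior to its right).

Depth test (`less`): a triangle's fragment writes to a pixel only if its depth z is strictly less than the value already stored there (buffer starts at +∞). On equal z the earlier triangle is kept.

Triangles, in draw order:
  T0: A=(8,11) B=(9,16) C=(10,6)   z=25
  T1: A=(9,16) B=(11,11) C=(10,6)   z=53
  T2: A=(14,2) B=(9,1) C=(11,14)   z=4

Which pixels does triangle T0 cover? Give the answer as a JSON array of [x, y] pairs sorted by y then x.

T0:
  2·area = 15  (B↔C swapped to make it positive)
  edge (8, 11)→(10, 6): d=(2,-5) top-left  bias=+0
  edge (10, 6)→(9, 16): d=(-1,10) right/bottom  bias=-1
  edge (9, 16)→(8, 11): d=(-1,-5) top-left  bias=+0
    (4,4)@(9, 9): e=[1,7,7] → #
    (5,4)@(11, 9): e=[11,-13,17] → ·
    (4,5)@(9, 11): e=[5,5,5] → #
    (5,5)@(11, 11): e=[15,-15,15] → ·
    (4,6)@(9, 13): e=[9,3,3] → #
    (5,6)@(11, 13): e=[19,-17,13] → ·
    (4,7)@(9, 15): e=[13,1,1] → #
    (5,7)@(11, 15): e=[23,-19,11] → ·
    (4,8)@(9, 17): e=[17,-1,-1] → ·
  covered (4 px):
    · · · · · · · · · ·
    · · · · · · · · · ·
    · · · · · · · · · ·
    · · · · · · · · · ·
    · · · · # · · · · ·
    · · · · # · · · · ·
    · · · · # · · · · ·
    · · · · # · · · · ·
    · · · · · · · · · ·
T1:
  2·area = 15  (B↔C swapped to make it positive)
  edge (9, 16)→(10, 6): d=(1,-10) top-left  bias=+0
  edge (10, 6)→(11, 11): d=(1,5) right/bottom  bias=-1
  edge (11, 11)→(9, 16): d=(-2,5) right/bottom  bias=-1
    (4,0)@(9, 1): e=[-15,0,30] → ·  [on edge]
    (7,0)@(15, 1): e=[45,-30,0] → ·  [on edge]
    (5,5)@(11, 11): e=[15,0,0] → ·  [on edge]
  covered (0 px):
    · · · · · · · · · ·
    · · · · · · · · · ·
    · · · · · · · · · ·
    · · · · · · · · · ·
    · · · · · · · · · ·
    · · · · · · · · · ·
    · · · · · · · · · ·
    · · · · · · · · · ·
    · · · · · · · · · ·
T2:
  2·area = 63  (B↔C swapped to make it positive)
  edge (14, 2)→(11, 14): d=(-3,12) right/bottom  bias=-1
  edge (11, 14)→(9, 1): d=(-2,-13) top-left  bias=+0
  edge (9, 1)→(14, 2): d=(5,1) right/bottom  bias=-1
    (4,0)@(9, 1): e=[63,0,0] → ·  [on edge]
    (5,1)@(11, 3): e=[33,22,8] → #
    (6,1)@(13, 3): e=[9,48,6] → #
    (7,1)@(15, 3): e=[-15,74,4] → ·
    (9,1)@(19, 3): e=[-63,126,0] → ·  [on edge]
    (5,2)@(11, 5): e=[27,18,18] → #
    (7,2)@(15, 5): e=[-21,70,14] → ·
    (5,3)@(11, 7): e=[21,14,28] → #
    (6,3)@(13, 7): e=[-3,40,26] → ·
    (5,4)@(11, 9): e=[15,10,38] → #
    (6,4)@(13, 9): e=[-9,36,36] → ·
    (5,5)@(11, 11): e=[9,6,48] → #
  covered (8 px):
    · · · · · · · · · ·
    · · · · · # # · · ·
    · · · · · # # · · ·
    · · · · · # · · · ·
    · · · · · # · · · ·
    · · · · · # · · · ·
    · · · · · # · · · ·
    · · · · · · · · · ·
    · · · · · · · · · ·

Final: [[4,4],[4,5],[4,6],[4,7]]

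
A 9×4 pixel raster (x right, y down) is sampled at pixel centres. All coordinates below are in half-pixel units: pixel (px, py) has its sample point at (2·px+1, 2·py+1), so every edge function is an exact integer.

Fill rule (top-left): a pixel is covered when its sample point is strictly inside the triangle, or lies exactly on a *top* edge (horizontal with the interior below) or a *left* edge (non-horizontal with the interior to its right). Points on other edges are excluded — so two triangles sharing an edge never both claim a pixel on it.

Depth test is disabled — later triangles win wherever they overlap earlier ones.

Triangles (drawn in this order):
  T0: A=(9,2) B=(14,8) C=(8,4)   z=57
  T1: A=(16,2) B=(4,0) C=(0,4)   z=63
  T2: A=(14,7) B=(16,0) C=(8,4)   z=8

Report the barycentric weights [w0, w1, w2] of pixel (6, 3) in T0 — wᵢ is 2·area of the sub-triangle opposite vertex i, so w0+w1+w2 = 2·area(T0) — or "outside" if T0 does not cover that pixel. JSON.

T0:
  2·area = 16
  edge (9, 2)→(14, 8): d=(5,6) right/bottom  bias=-1
  edge (14, 8)→(8, 4): d=(-6,-4) top-left  bias=+0
  edge (8, 4)→(9, 2): d=(1,-2) top-left  bias=+0
    (4,1)@(9, 3): e=[5,10,1] → X
    (5,1)@(11, 3): e=[-7,18,5] → .
    (4,2)@(9, 5): e=[15,-2,3] → .
    (5,2)@(11, 5): e=[3,6,7] → X
    (6,2)@(13, 5): e=[-9,14,11] → .
    (5,3)@(11, 7): e=[13,-6,9] → .
    (6,3)@(13, 7): e=[1,2,13] → X
    (7,3)@(15, 7): e=[-11,10,17] → .
  covered (3 px):
    . . . . . . . . .
    . . . . X . . . .
    . . . . . X . . .
    . . . . . . X . .
T1:
  2·area = 56  (B↔C swapped to make it positive)
  edge (16, 2)→(0, 4): d=(-16,2) right/bottom  bias=-1
  edge (0, 4)→(4, 0): d=(4,-4) top-left  bias=+0
  edge (4, 0)→(16, 2): d=(12,2) right/bottom  bias=-1
    (1,0)@(3, 1): e=[42,0,14] → X  [on edge]
    (2,0)@(5, 1): e=[38,8,10] → X
    (3,0)@(7, 1): e=[34,16,6] → X
    (4,0)@(9, 1): e=[30,24,2] → X
    (5,0)@(11, 1): e=[26,32,-2] → .
    (0,1)@(1, 3): e=[14,0,42] → X  [on edge]
    (4,1)@(9, 3): e=[-2,32,26] → .
    (0,2)@(1, 5): e=[-18,8,66] → .
    (1,2)@(3, 5): e=[-22,16,62] → .
    (2,2)@(5, 5): e=[-26,24,58] → .
    (3,2)@(7, 5): e=[-30,32,54] → .
  covered (8 px):
    . X X X X . . . .
    X X X X . . . . .
    . . . . . . . . .
    . . . . . . . . .
T2:
  2·area = 48  (B↔C swapped to make it positive)
  edge (14, 7)→(8, 4): d=(-6,-3) top-left  bias=+0
  edge (8, 4)→(16, 0): d=(8,-4) top-left  bias=+0
  edge (16, 0)→(14, 7): d=(-2,7) right/bottom  bias=-1
    (7,0)@(15, 1): e=[39,4,5] → X
    (8,0)@(17, 1): e=[45,12,-9] → .
    (5,1)@(11, 3): e=[15,4,29] → X
    (6,1)@(13, 3): e=[21,12,15] → X
    (8,1)@(17, 3): e=[33,28,-13] → .
    (5,2)@(11, 5): e=[3,20,25] → X
    (7,2)@(15, 5): e=[15,36,-3] → .
    (5,3)@(11, 7): e=[-9,36,21] → .
    (6,3)@(13, 7): e=[-3,44,7] → .
  covered (6 px):
    . . . . . . . X .
    . . . . . X X X .
    . . . . . X X . .
    . . . . . . . . .

Answer: [2,13,1]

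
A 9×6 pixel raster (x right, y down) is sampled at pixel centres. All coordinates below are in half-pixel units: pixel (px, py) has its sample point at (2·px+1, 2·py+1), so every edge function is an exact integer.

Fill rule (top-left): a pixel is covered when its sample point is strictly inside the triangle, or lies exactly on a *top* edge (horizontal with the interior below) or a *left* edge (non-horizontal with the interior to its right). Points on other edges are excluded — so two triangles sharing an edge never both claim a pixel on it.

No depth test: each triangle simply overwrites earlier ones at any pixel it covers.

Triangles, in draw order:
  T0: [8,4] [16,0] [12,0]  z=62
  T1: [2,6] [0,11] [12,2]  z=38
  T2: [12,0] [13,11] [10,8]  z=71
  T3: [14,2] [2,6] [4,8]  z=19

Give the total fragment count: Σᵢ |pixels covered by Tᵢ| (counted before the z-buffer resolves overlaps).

T0:
  2·area = 16  (B↔C swapped to make it positive)
  edge (8, 4)→(12, 0): d=(4,-4) top-left  bias=+0
  edge (12, 0)→(16, 0): d=(4,0) top-left  bias=+0
  edge (16, 0)→(8, 4): d=(-8,4) right/bottom  bias=-1
    (5,0)@(11, 1): e=[0,4,12] → #  [on edge]
    (6,0)@(13, 1): e=[8,4,4] → #
    (7,0)@(15, 1): e=[16,4,-4] → ·
    (4,1)@(9, 3): e=[0,12,4] → #  [on edge]
    (5,1)@(11, 3): e=[8,12,-4] → ·
    (6,1)@(13, 3): e=[16,12,-12] → ·
    (3,2)@(7, 5): e=[0,20,-4] → ·  [on edge]
    (4,2)@(9, 5): e=[8,20,-12] → ·
    (2,3)@(5, 7): e=[0,28,-12] → ·  [on edge]
    (1,4)@(3, 9): e=[0,36,-20] → ·  [on edge]
    (0,5)@(1, 11): e=[0,44,-28] → ·  [on edge]
  covered (3 px):
    · · · · · # # · ·
    · · · · # · · · ·
    · · · · · · · · ·
    · · · · · · · · ·
    · · · · · · · · ·
    · · · · · · · · ·
T1:
  2·area = 42  (B↔C swapped to make it positive)
  edge (2, 6)→(12, 2): d=(10,-4) top-left  bias=+0
  edge (12, 2)→(0, 11): d=(-12,9) right/bottom  bias=-1
  edge (0, 11)→(2, 6): d=(2,-5) top-left  bias=+0
    (2,2)@(5, 5): e=[2,27,13] → #
    (3,2)@(7, 5): e=[10,9,23] → #
    (4,2)@(9, 5): e=[18,-9,33] → ·
    (1,3)@(3, 7): e=[14,21,7] → #
    (3,3)@(7, 7): e=[30,-15,27] → ·
    (0,4)@(1, 9): e=[26,15,1] → #
    (1,4)@(3, 9): e=[34,-3,11] → ·
    (2,4)@(5, 9): e=[42,-21,21] → ·
    (0,5)@(1, 11): e=[46,-9,5] → ·
  covered (5 px):
    · · · · · · · · ·
    · · · · · · · · ·
    · · # # · · · · ·
    · # # · · · · · ·
    # · · · · · · · ·
    · · · · · · · · ·
T2:
  2·area = 30
  edge (12, 0)→(13, 11): d=(1,11) right/bottom  bias=-1
  edge (13, 11)→(10, 8): d=(-3,-3) top-left  bias=+0
  edge (10, 8)→(12, 0): d=(2,-8) top-left  bias=+0
    (1,0)@(3, 1): e=[100,0,-70] → ·  [on edge]
    (2,1)@(5, 3): e=[80,0,-50] → ·  [on edge]
    (3,2)@(7, 5): e=[60,0,-30] → ·  [on edge]
    (5,2)@(11, 5): e=[16,12,2] → #
    (6,2)@(13, 5): e=[-6,18,18] → ·
    (4,3)@(9, 7): e=[40,0,-10] → ·  [on edge]
    (5,3)@(11, 7): e=[18,6,6] → #
    (6,3)@(13, 7): e=[-4,12,22] → ·
    (5,4)@(11, 9): e=[20,0,10] → #  [on edge]
    (6,4)@(13, 9): e=[-2,6,26] → ·
    (5,5)@(11, 11): e=[22,-6,14] → ·
    (6,5)@(13, 11): e=[0,0,30] → ·  [on edge]
  covered (3 px):
    · · · · · · · · ·
    · · · · · · · · ·
    · · · · · # · · ·
    · · · · · # · · ·
    · · · · · # · · ·
    · · · · · · · · ·
T3:
  2·area = 32  (B↔C swapped to make it positive)
  edge (14, 2)→(4, 8): d=(-10,6) right/bottom  bias=-1
  edge (4, 8)→(2, 6): d=(-2,-2) top-left  bias=+0
  edge (2, 6)→(14, 2): d=(12,-4) top-left  bias=+0
    (8,0)@(17, 1): e=[-8,40,0] → ·  [on edge]
    (5,1)@(11, 3): e=[8,24,0] → #  [on edge]
    (6,1)@(13, 3): e=[-4,28,8] → ·
    (0,2)@(1, 5): e=[48,0,-16] → ·  [on edge]
    (2,2)@(5, 5): e=[24,8,0] → #  [on edge]
    (3,2)@(7, 5): e=[12,12,8] → #
    (4,2)@(9, 5): e=[0,16,16] → ·  [on edge]
    (5,2)@(11, 5): e=[-12,20,24] → ·
    (1,3)@(3, 7): e=[16,0,16] → #  [on edge]
    (3,3)@(7, 7): e=[-8,8,32] → ·
    (1,4)@(3, 9): e=[-4,-4,40] → ·
    (2,4)@(5, 9): e=[-16,0,48] → ·  [on edge]
    (3,5)@(7, 11): e=[-48,0,80] → ·  [on edge]
  covered (5 px):
    · · · · · · · · ·
    · · · · · # · · ·
    · · # # · · · · ·
    · # # · · · · · ·
    · · · · · · · · ·
    · · · · · · · · ·

Result: 16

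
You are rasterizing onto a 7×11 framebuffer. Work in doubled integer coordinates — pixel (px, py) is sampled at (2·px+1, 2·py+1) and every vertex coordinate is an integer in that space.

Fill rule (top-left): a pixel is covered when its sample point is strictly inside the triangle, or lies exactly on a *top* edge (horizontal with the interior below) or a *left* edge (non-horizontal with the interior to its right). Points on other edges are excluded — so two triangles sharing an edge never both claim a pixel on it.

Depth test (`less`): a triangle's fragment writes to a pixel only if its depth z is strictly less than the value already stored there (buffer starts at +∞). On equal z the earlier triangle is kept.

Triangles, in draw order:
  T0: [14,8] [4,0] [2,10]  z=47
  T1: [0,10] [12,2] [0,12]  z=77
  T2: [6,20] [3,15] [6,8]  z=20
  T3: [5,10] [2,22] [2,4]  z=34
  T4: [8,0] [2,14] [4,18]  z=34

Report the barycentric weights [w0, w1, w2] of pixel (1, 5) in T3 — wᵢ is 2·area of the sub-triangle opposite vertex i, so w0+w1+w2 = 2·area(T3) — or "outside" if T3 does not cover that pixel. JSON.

T0:
  2·area = 116  (B↔C swapped to make it positive)
  edge (14, 8)→(2, 10): d=(-12,2) right/bottom  bias=-1
  edge (2, 10)→(4, 0): d=(2,-10) top-left  bias=+0
  edge (4, 0)→(14, 8): d=(10,8) right/bottom  bias=-1
    (2,0)@(5, 1): e=[102,12,2] → █
    (3,0)@(7, 1): e=[98,32,-14] → ·
    (2,1)@(5, 3): e=[78,16,22] → █
    (3,1)@(7, 3): e=[74,36,6] → █
    (4,1)@(9, 3): e=[70,56,-10] → ·
    (1,2)@(3, 5): e=[58,0,58] → █  [on edge]
    (4,2)@(9, 5): e=[46,60,10] → █
    (5,2)@(11, 5): e=[42,80,-6] → ·
    (1,3)@(3, 7): e=[34,4,78] → █
    (5,3)@(11, 7): e=[18,84,14] → █
    (6,3)@(13, 7): e=[14,104,-2] → ·
    (1,4)@(3, 9): e=[10,8,98] → █
    (0,7)@(1, 15): e=[-58,0,174] → ·  [on edge]
  covered (15 px):
    · · █ · · · ·
    · · █ █ · · ·
    · █ █ █ █ · ·
    · █ █ █ █ █ ·
    · █ █ █ · · ·
    · · · · · · ·
    · · · · · · ·
    · · · · · · ·
    · · · · · · ·
    · · · · · · ·
    · · · · · · ·
T1:
  2·area = 24
  edge (0, 10)→(12, 2): d=(12,-8) top-left  bias=+0
  edge (12, 2)→(0, 12): d=(-12,10) right/bottom  bias=-1
  edge (0, 12)→(0, 10): d=(0,-2) top-left  bias=+0
    (2,3)@(5, 7): e=[4,10,10] → █
    (3,3)@(7, 7): e=[20,-10,14] → ·
    (1,4)@(3, 9): e=[12,6,6] → █
    (2,4)@(5, 9): e=[28,-14,10] → ·
    (0,5)@(1, 11): e=[20,2,2] → █
    (1,5)@(3, 11): e=[36,-18,6] → ·
    (0,6)@(1, 13): e=[44,-22,2] → ·
  covered (3 px):
    · · · · · · ·
    · · · · · · ·
    · · · · · · ·
    · · █ · · · ·
    · █ · · · · ·
    █ · · · · · ·
    · · · · · · ·
    · · · · · · ·
    · · · · · · ·
    · · · · · · ·
    · · · · · · ·
T2:
  2·area = 36
  edge (6, 20)→(3, 15): d=(-3,-5) top-left  bias=+0
  edge (3, 15)→(6, 8): d=(3,-7) top-left  bias=+0
  edge (6, 8)→(6, 20): d=(0,12) right/bottom  bias=-1
    (4,0)@(9, 1): e=[72,0,-36] → ·  [on edge]
    (2,5)@(5, 11): e=[22,2,12] → █
    (3,5)@(7, 11): e=[32,16,-12] → ·
    (2,6)@(5, 13): e=[16,8,12] → █
    (3,6)@(7, 13): e=[26,22,-12] → ·
    (1,7)@(3, 15): e=[0,0,36] → █  [on edge]
    (3,7)@(7, 15): e=[20,28,-12] → ·
    (1,8)@(3, 17): e=[-6,6,36] → ·
    (2,8)@(5, 17): e=[4,20,12] → █
    (3,8)@(7, 17): e=[14,34,-12] → ·
    (2,9)@(5, 19): e=[-2,26,12] → ·
  covered (5 px):
    · · · · · · ·
    · · · · · · ·
    · · · · · · ·
    · · · · · · ·
    · · · · · · ·
    · · █ · · · ·
    · · █ · · · ·
    · █ █ · · · ·
    · · █ · · · ·
    · · · · · · ·
    · · · · · · ·
T3:
  2·area = 54
  edge (5, 10)→(2, 22): d=(-3,12) right/bottom  bias=-1
  edge (2, 22)→(2, 4): d=(0,-18) top-left  bias=+0
  edge (2, 4)→(5, 10): d=(3,6) right/bottom  bias=-1
    (1,3)@(3, 7): e=[33,18,3] → █
    (2,3)@(5, 7): e=[9,54,-9] → ·
    (1,4)@(3, 9): e=[27,18,9] → █
    (2,4)@(5, 9): e=[3,54,-3] → ·
    (1,5)@(3, 11): e=[21,18,15] → █
    (2,5)@(5, 11): e=[-3,54,3] → ·
    (1,6)@(3, 13): e=[15,18,21] → █
    (2,6)@(5, 13): e=[-9,54,9] → ·
    (1,7)@(3, 15): e=[9,18,27] → █
    (2,7)@(5, 15): e=[-15,54,15] → ·
    (1,8)@(3, 17): e=[3,18,33] → █
    (2,8)@(5, 17): e=[-21,54,21] → ·
  covered (6 px):
    · · · · · · ·
    · · · · · · ·
    · · · · · · ·
    · █ · · · · ·
    · █ · · · · ·
    · █ · · · · ·
    · █ · · · · ·
    · █ · · · · ·
    · █ · · · · ·
    · · · · · · ·
    · · · · · · ·
T4:
  2·area = 52  (B↔C swapped to make it positive)
  edge (8, 0)→(4, 18): d=(-4,18) right/bottom  bias=-1
  edge (4, 18)→(2, 14): d=(-2,-4) top-left  bias=+0
  edge (2, 14)→(8, 0): d=(6,-14) top-left  bias=+0
    (3,1)@(7, 3): e=[6,42,4] → █
    (4,1)@(9, 3): e=[-30,50,32] → ·
    (3,2)@(7, 5): e=[-2,38,16] → ·
    (2,3)@(5, 7): e=[26,26,0] → █  [on edge]
    (3,3)@(7, 7): e=[-10,34,28] → ·
    (2,4)@(5, 9): e=[18,22,12] → █
    (3,4)@(7, 9): e=[-18,30,40] → ·
    (2,5)@(5, 11): e=[10,18,24] → █
    (3,5)@(7, 11): e=[-26,26,52] → ·
    (1,6)@(3, 13): e=[38,6,8] → █
    (3,6)@(7, 13): e=[-34,22,64] → ·
    (1,7)@(3, 15): e=[30,2,20] → █
  covered (7 px):
    · · · · · · ·
    · · · █ · · ·
    · · · · · · ·
    · · █ · · · ·
    · · █ · · · ·
    · · █ · · · ·
    · █ █ · · · ·
    · █ · · · · ·
    · · · · · · ·
    · · · · · · ·
    · · · · · · ·

Result: [18,15,21]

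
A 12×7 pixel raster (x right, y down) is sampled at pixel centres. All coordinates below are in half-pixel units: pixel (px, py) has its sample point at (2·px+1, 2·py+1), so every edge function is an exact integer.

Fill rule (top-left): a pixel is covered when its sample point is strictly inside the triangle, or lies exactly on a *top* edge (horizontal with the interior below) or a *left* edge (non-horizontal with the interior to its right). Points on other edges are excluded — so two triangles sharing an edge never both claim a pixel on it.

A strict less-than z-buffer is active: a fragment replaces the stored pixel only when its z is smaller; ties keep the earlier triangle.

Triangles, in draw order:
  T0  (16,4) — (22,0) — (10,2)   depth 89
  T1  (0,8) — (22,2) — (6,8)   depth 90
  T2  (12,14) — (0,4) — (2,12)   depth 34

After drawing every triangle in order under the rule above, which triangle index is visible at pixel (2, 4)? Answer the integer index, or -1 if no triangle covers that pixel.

T0:
  2·area = 36  (B↔C swapped to make it positive)
  edge (16, 4)→(10, 2): d=(-6,-2) top-left  bias=+0
  edge (10, 2)→(22, 0): d=(12,-2) top-left  bias=+0
  edge (22, 0)→(16, 4): d=(-6,4) right/bottom  bias=-1
    (3,0)@(7, 1): e=[0,-18,54] → ·  [on edge]
    (8,0)@(17, 1): e=[20,2,14] → #
    (9,0)@(19, 1): e=[24,6,6] → #
    (10,0)@(21, 1): e=[28,10,-2] → ·
    (6,1)@(13, 3): e=[0,18,18] → #  [on edge]
    (7,1)@(15, 3): e=[4,22,10] → #
    (9,1)@(19, 3): e=[12,30,-6] → ·
    (6,2)@(13, 5): e=[-12,42,6] → ·
    (7,2)@(15, 5): e=[-8,46,-2] → ·
    (8,2)@(17, 5): e=[-4,50,-10] → ·
    (9,2)@(19, 5): e=[0,54,-18] → ·  [on edge]
  covered (5 px):
    · · · · · · · · # # · ·
    · · · · · · # # # · · ·
    · · · · · · · · · · · ·
    · · · · · · · · · · · ·
    · · · · · · · · · · · ·
    · · · · · · · · · · · ·
    · · · · · · · · · · · ·
T1:
  2·area = 36
  edge (0, 8)→(22, 2): d=(22,-6) top-left  bias=+0
  edge (22, 2)→(6, 8): d=(-16,6) right/bottom  bias=-1
  edge (6, 8)→(0, 8): d=(-6,0) right/bottom  bias=-1
    (9,1)@(19, 3): e=[4,2,30] → #
    (10,1)@(21, 3): e=[16,-10,30] → ·
    (5,2)@(11, 5): e=[0,18,18] → #  [on edge]
    (6,2)@(13, 5): e=[12,6,18] → #
    (7,2)@(15, 5): e=[24,-6,18] → ·
    (9,2)@(19, 5): e=[48,-30,18] → ·
    (2,3)@(5, 7): e=[8,22,6] → #
    (3,3)@(7, 7): e=[20,10,6] → #
    (4,3)@(9, 7): e=[32,-2,6] → ·
    (5,3)@(11, 7): e=[44,-14,6] → ·
    (6,3)@(13, 7): e=[56,-26,6] → ·
    (2,4)@(5, 9): e=[52,-10,-6] → ·
  covered (5 px):
    · · · · · · · · · · · ·
    · · · · · · · · · # · ·
    · · · · · # # · · · · ·
    · · # # · · · · · · · ·
    · · · · · · · · · · · ·
    · · · · · · · · · · · ·
    · · · · · · · · · · · ·
T2:
  2·area = 76  (B↔C swapped to make it positive)
  edge (12, 14)→(2, 12): d=(-10,-2) top-left  bias=+0
  edge (2, 12)→(0, 4): d=(-2,-8) top-left  bias=+0
  edge (0, 4)→(12, 14): d=(12,10) right/bottom  bias=-1
    (0,2)@(1, 5): e=[68,6,2] → #
    (1,2)@(3, 5): e=[72,22,-18] → ·
    (0,3)@(1, 7): e=[48,2,26] → #
    (1,3)@(3, 7): e=[52,18,6] → #
    (2,3)@(5, 7): e=[56,34,-14] → ·
    (0,4)@(1, 9): e=[28,-2,50] → ·
    (1,4)@(3, 9): e=[32,14,30] → #
    (2,4)@(5, 9): e=[36,30,10] → #
    (3,4)@(7, 9): e=[40,46,-10] → ·
    (1,5)@(3, 11): e=[12,10,54] → #
    (3,5)@(7, 11): e=[20,42,14] → #
    (4,5)@(9, 11): e=[24,58,-6] → ·
    (3,6)@(7, 13): e=[0,38,38] → #  [on edge]
  covered (10 px):
    · · · · · · · · · · · ·
    · · · · · · · · · · · ·
    # · · · · · · · · · · ·
    # # · · · · · · · · · ·
    · # # · · · · · · · · ·
    · # # # · · · · · · · ·
    · · · # # · · · · · · ·

Z-buffer (winner per pixel, '.' = empty):
  . . . . . . . . 0 0 . .
  . . . . . . 0 0 0 1 . .
  2 . . . . 1 1 . . . . .
  2 2 1 1 . . . . . . . .
  . 2 2 . . . . . . . . .
  . 2 2 2 . . . . . . . .
  . . . 2 2 . . . . . . .

Final: 2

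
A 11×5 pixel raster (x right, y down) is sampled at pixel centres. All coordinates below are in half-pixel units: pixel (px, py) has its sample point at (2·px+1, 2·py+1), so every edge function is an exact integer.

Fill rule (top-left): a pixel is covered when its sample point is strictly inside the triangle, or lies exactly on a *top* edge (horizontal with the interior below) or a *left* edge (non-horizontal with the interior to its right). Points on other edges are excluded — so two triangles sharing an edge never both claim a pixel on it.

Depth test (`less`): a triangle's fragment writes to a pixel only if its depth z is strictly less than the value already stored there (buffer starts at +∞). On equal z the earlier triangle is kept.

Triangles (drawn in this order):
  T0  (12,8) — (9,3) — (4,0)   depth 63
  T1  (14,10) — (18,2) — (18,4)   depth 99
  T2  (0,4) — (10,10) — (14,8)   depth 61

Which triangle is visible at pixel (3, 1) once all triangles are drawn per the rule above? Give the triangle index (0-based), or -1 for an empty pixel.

T0:
  2·area = 16  (B↔C swapped to make it positive)
  edge (12, 8)→(4, 0): d=(-8,-8) top-left  bias=+0
  edge (4, 0)→(9, 3): d=(5,3) right/bottom  bias=-1
  edge (9, 3)→(12, 8): d=(3,5) right/bottom  bias=-1
    (2,0)@(5, 1): e=[0,2,14] → #  [on edge]
    (3,0)@(7, 1): e=[16,-4,4] → ·
    (2,1)@(5, 3): e=[-16,12,20] → ·
    (3,1)@(7, 3): e=[0,6,10] → #  [on edge]
    (4,1)@(9, 3): e=[16,0,0] → ·  [on edge]
    (3,2)@(7, 5): e=[-16,16,16] → ·
    (4,2)@(9, 5): e=[0,10,6] → #  [on edge]
    (5,2)@(11, 5): e=[16,4,-4] → ·
    (4,3)@(9, 7): e=[-16,20,12] → ·
    (5,3)@(11, 7): e=[0,14,2] → #  [on edge]
    (6,3)@(13, 7): e=[16,8,-8] → ·
    (5,4)@(11, 9): e=[-16,24,8] → ·
    (6,4)@(13, 9): e=[0,18,-2] → ·  [on edge]
    (9,4)@(19, 9): e=[48,0,-32] → ·  [on edge]
  covered (4 px):
    · · # · · · · · · · ·
    · · · # · · · · · · ·
    · · · · # · · · · · ·
    · · · · · # · · · · ·
    · · · · · · · · · · ·
T1:
  2·area = 8
  edge (14, 10)→(18, 2): d=(4,-8) top-left  bias=+0
  edge (18, 2)→(18, 4): d=(0,2) right/bottom  bias=-1
  edge (18, 4)→(14, 10): d=(-4,6) right/bottom  bias=-1
    (8,2)@(17, 5): e=[4,2,2] → #
    (9,2)@(19, 5): e=[20,-2,-10] → ·
    (8,3)@(17, 7): e=[12,2,-6] → ·
  covered (1 px):
    · · · · · · · · · · ·
    · · · · · · · · · · ·
    · · · · · · · · # · ·
    · · · · · · · · · · ·
    · · · · · · · · · · ·
T2:
  2·area = 44  (B↔C swapped to make it positive)
  edge (0, 4)→(14, 8): d=(14,4) right/bottom  bias=-1
  edge (14, 8)→(10, 10): d=(-4,2) right/bottom  bias=-1
  edge (10, 10)→(0, 4): d=(-10,-6) top-left  bias=+0
    (1,2)@(3, 5): e=[2,34,8] → #
    (2,2)@(5, 5): e=[-6,30,20] → ·
    (1,3)@(3, 7): e=[30,26,-12] → ·
    (2,3)@(5, 7): e=[22,22,0] → #  [on edge]
    (3,3)@(7, 7): e=[14,18,12] → #
    (4,3)@(9, 7): e=[6,14,24] → #
    (5,3)@(11, 7): e=[-2,10,36] → ·
    (2,4)@(5, 9): e=[50,14,-20] → ·
    (3,4)@(7, 9): e=[42,10,-8] → ·
    (4,4)@(9, 9): e=[34,6,4] → #
    (5,4)@(11, 9): e=[26,2,16] → #
    (6,4)@(13, 9): e=[18,-2,28] → ·
  covered (6 px):
    · · · · · · · · · · ·
    · · · · · · · · · · ·
    · # · · · · · · · · ·
    · · # # # · · · · · ·
    · · · · # # · · · · ·

Z-buffer (winner per pixel, '.' = empty):
  . . 0 . . . . . . . .
  . . . 0 . . . . . . .
  . 2 . . 0 . . . 1 . .
  . . 2 2 2 0 . . . . .
  . . . . 2 2 . . . . .

Answer: 0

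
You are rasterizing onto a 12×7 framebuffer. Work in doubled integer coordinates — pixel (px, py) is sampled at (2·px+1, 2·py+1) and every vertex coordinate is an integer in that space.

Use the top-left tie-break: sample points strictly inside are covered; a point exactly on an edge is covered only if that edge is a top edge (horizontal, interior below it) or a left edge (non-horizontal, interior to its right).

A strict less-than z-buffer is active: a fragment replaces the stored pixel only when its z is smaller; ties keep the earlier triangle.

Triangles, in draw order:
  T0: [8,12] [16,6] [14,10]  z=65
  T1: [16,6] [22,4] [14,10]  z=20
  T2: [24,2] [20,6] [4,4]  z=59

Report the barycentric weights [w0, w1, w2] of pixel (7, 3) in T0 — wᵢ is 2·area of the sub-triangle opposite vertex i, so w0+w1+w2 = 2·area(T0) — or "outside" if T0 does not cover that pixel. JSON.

T0:
  2·area = 20
  edge (8, 12)→(16, 6): d=(8,-6) top-left  bias=+0
  edge (16, 6)→(14, 10): d=(-2,4) right/bottom  bias=-1
  edge (14, 10)→(8, 12): d=(-6,2) right/bottom  bias=-1
    (7,3)@(15, 7): e=[2,2,16] → X
    (8,3)@(17, 7): e=[14,-6,12] → .
    (11,3)@(23, 7): e=[50,-30,0] → .  [on edge]
    (6,4)@(13, 9): e=[6,6,8] → X
    (7,4)@(15, 9): e=[18,-2,4] → .
    (8,4)@(17, 9): e=[30,-10,0] → .  [on edge]
    (5,5)@(11, 11): e=[10,10,0] → .  [on edge]
    (6,5)@(13, 11): e=[22,2,-4] → .
    (2,6)@(5, 13): e=[-10,30,0] → .  [on edge]
  covered (2 px):
    . . . . . . . . . . . .
    . . . . . . . . . . . .
    . . . . . . . . . . . .
    . . . . . . . X . . . .
    . . . . . . X . . . . .
    . . . . . . . . . . . .
    . . . . . . . . . . . .
T1:
  2·area = 20
  edge (16, 6)→(22, 4): d=(6,-2) top-left  bias=+0
  edge (22, 4)→(14, 10): d=(-8,6) right/bottom  bias=-1
  edge (14, 10)→(16, 6): d=(2,-4) top-left  bias=+0
    (9,2)@(19, 5): e=[0,10,10] → X  [on edge]
    (10,2)@(21, 5): e=[4,-2,18] → .
    (6,3)@(13, 7): e=[0,30,-10] → .  [on edge]
    (8,3)@(17, 7): e=[8,6,6] → X
    (9,3)@(19, 7): e=[12,-6,14] → .
    (3,4)@(7, 9): e=[0,50,-30] → .  [on edge]
    (7,4)@(15, 9): e=[16,2,2] → X
    (8,4)@(17, 9): e=[20,-10,10] → .
    (0,5)@(1, 11): e=[0,70,-50] → .  [on edge]
    (7,5)@(15, 11): e=[28,-14,6] → .
  covered (3 px):
    . . . . . . . . . . . .
    . . . . . . . . . . . .
    . . . . . . . . . X . .
    . . . . . . . . X . . .
    . . . . . . . X . . . .
    . . . . . . . . . . . .
    . . . . . . . . . . . .
T2:
  2·area = 72
  edge (24, 2)→(20, 6): d=(-4,4) right/bottom  bias=-1
  edge (20, 6)→(4, 4): d=(-16,-2) top-left  bias=+0
  edge (4, 4)→(24, 2): d=(20,-2) top-left  bias=+0
    (7,1)@(15, 3): e=[32,38,2] → X
    (8,1)@(17, 3): e=[24,42,6] → X
    (9,1)@(19, 3): e=[16,46,10] → X
    (10,1)@(21, 3): e=[8,50,14] → X
    (11,1)@(23, 3): e=[0,54,18] → .  [on edge]
    (6,2)@(13, 5): e=[32,2,38] → X
    (10,2)@(21, 5): e=[0,18,54] → .  [on edge]
    (6,3)@(13, 7): e=[24,-30,78] → .
    (7,3)@(15, 7): e=[16,-26,82] → .
    (8,3)@(17, 7): e=[8,-22,86] → .
    (9,3)@(19, 7): e=[0,-18,90] → .  [on edge]
    (8,4)@(17, 9): e=[0,-54,126] → .  [on edge]
    (7,5)@(15, 11): e=[0,-90,162] → .  [on edge]
    (6,6)@(13, 13): e=[0,-126,198] → .  [on edge]
  covered (8 px):
    . . . . . . . . . . . .
    . . . . . . . X X X X .
    . . . . . . X X X X . .
    . . . . . . . . . . . .
    . . . . . . . . . . . .
    . . . . . . . . . . . .
    . . . . . . . . . . . .

Final: [2,16,2]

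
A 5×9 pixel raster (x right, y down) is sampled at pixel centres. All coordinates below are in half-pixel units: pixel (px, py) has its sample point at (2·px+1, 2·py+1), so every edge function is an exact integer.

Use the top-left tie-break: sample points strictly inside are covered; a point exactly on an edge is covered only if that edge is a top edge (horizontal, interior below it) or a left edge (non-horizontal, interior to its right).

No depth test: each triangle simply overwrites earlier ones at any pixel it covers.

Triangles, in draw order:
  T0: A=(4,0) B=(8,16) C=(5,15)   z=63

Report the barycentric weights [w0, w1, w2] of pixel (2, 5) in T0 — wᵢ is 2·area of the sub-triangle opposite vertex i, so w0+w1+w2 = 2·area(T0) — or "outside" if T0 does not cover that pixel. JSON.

T0:
  2·area = 44
  edge (4, 0)→(8, 16): d=(4,16) right/bottom  bias=-1
  edge (8, 16)→(5, 15): d=(-3,-1) top-left  bias=+0
  edge (5, 15)→(4, 0): d=(-1,-15) top-left  bias=+0
    (2,2)@(5, 5): e=[4,30,10] → #
    (3,2)@(7, 5): e=[-28,32,40] → ·
    (2,3)@(5, 7): e=[12,24,8] → #
    (3,3)@(7, 7): e=[-20,26,38] → ·
    (2,4)@(5, 9): e=[20,18,6] → #
    (3,4)@(7, 9): e=[-12,20,36] → ·
    (2,5)@(5, 11): e=[28,12,4] → #
    (3,5)@(7, 11): e=[-4,14,34] → ·
    (2,6)@(5, 13): e=[36,6,2] → #
    (3,6)@(7, 13): e=[4,8,32] → #
    (4,6)@(9, 13): e=[-28,10,62] → ·
    (2,7)@(5, 15): e=[44,0,0] → #  [on edge]
  covered (8 px):
    · · · · ·
    · · · · ·
    · · # · ·
    · · # · ·
    · · # · ·
    · · # · ·
    · · # # ·
    · · # # ·
    · · · · ·

Final: [12,4,28]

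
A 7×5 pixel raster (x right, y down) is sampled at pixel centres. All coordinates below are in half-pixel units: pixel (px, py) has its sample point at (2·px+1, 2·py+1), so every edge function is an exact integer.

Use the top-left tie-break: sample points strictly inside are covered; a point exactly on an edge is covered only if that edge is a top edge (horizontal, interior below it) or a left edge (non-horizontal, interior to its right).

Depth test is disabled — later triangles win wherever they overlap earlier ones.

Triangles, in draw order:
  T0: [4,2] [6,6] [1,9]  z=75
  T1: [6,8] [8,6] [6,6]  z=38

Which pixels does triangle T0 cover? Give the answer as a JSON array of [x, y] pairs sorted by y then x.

T0:
  2·area = 26
  edge (4, 2)→(6, 6): d=(2,4) right/bottom  bias=-1
  edge (6, 6)→(1, 9): d=(-5,3) right/bottom  bias=-1
  edge (1, 9)→(4, 2): d=(3,-7) top-left  bias=+0
    (5,1)@(11, 3): e=[-26,0,52] → ·  [on edge]
    (1,2)@(3, 5): e=[10,14,2] → #
    (2,2)@(5, 5): e=[2,8,16] → #
    (3,2)@(7, 5): e=[-6,2,30] → ·
    (1,3)@(3, 7): e=[14,4,8] → #
    (2,3)@(5, 7): e=[6,-2,22] → ·
    (0,4)@(1, 9): e=[26,0,0] → ·  [on edge]
    (1,4)@(3, 9): e=[18,-6,14] → ·
  covered (3 px):
    · · · · · · ·
    · · · · · · ·
    · # # · · · ·
    · # · · · · ·
    · · · · · · ·
T1:
  2·area = 4  (B↔C swapped to make it positive)
  edge (6, 8)→(6, 6): d=(0,-2) top-left  bias=+0
  edge (6, 6)→(8, 6): d=(2,0) top-left  bias=+0
  edge (8, 6)→(6, 8): d=(-2,2) right/bottom  bias=-1
    (6,0)@(13, 1): e=[14,-10,0] → ·  [on edge]
    (5,1)@(11, 3): e=[10,-6,0] → ·  [on edge]
    (4,2)@(9, 5): e=[6,-2,0] → ·  [on edge]
    (3,3)@(7, 7): e=[2,2,0] → ·  [on edge]
    (2,4)@(5, 9): e=[-2,6,0] → ·  [on edge]
  covered (0 px):
    · · · · · · ·
    · · · · · · ·
    · · · · · · ·
    · · · · · · ·
    · · · · · · ·

Answer: [[1,2],[2,2],[1,3]]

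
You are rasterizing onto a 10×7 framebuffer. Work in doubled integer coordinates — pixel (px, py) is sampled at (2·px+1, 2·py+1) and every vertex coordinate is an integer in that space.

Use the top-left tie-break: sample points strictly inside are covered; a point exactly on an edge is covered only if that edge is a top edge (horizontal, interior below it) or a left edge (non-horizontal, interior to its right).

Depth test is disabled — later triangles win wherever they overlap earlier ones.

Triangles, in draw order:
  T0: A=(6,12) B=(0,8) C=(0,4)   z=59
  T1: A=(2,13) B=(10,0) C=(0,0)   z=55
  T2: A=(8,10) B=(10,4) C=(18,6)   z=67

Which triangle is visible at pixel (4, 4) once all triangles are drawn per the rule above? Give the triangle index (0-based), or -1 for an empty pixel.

T0:
  2·area = 24
  edge (6, 12)→(0, 8): d=(-6,-4) top-left  bias=+0
  edge (0, 8)→(0, 4): d=(0,-4) top-left  bias=+0
  edge (0, 4)→(6, 12): d=(6,8) right/bottom  bias=-1
    (0,3)@(1, 7): e=[10,4,10] → #
    (1,3)@(3, 7): e=[18,12,-6] → ·
    (0,4)@(1, 9): e=[-2,4,22] → ·
    (1,4)@(3, 9): e=[6,12,6] → #
    (2,4)@(5, 9): e=[14,20,-10] → ·
    (1,5)@(3, 11): e=[-6,12,18] → ·
    (2,5)@(5, 11): e=[2,20,2] → #
    (3,5)@(7, 11): e=[10,28,-14] → ·
    (2,6)@(5, 13): e=[-10,20,14] → ·
  covered (3 px):
    · · · · · · · · · ·
    · · · · · · · · · ·
    · · · · · · · · · ·
    # · · · · · · · · ·
    · # · · · · · · · ·
    · · # · · · · · · ·
    · · · · · · · · · ·
T1:
  2·area = 130  (B↔C swapped to make it positive)
  edge (2, 13)→(0, 0): d=(-2,-13) top-left  bias=+0
  edge (0, 0)→(10, 0): d=(10,0) top-left  bias=+0
  edge (10, 0)→(2, 13): d=(-8,13) right/bottom  bias=-1
    (0,0)@(1, 1): e=[11,10,109] → #
    (1,0)@(3, 1): e=[37,10,83] → #
    (2,0)@(5, 1): e=[63,10,57] → #
    (3,0)@(7, 1): e=[89,10,31] → #
    (4,0)@(9, 1): e=[115,10,5] → #
    (5,0)@(11, 1): e=[141,10,-21] → ·
    (0,1)@(1, 3): e=[7,30,93] → #
    (4,1)@(9, 3): e=[111,30,-11] → ·
    (0,2)@(1, 5): e=[3,50,77] → #
    (3,2)@(7, 5): e=[81,50,-1] → ·
    (0,3)@(1, 7): e=[-1,70,61] → ·
    (1,3)@(3, 7): e=[25,70,35] → #
  covered (16 px):
    # # # # # · · · · ·
    # # # # · · · · · ·
    # # # · · · · · · ·
    · # # · · · · · · ·
    · # · · · · · · · ·
    · # · · · · · · · ·
    · · · · · · · · · ·
T2:
  2·area = 52
  edge (8, 10)→(10, 4): d=(2,-6) top-left  bias=+0
  edge (10, 4)→(18, 6): d=(8,2) right/bottom  bias=-1
  edge (18, 6)→(8, 10): d=(-10,4) right/bottom  bias=-1
    (5,0)@(11, 1): e=[0,-26,78] → ·  [on edge]
    (5,2)@(11, 5): e=[8,6,38] → #
    (6,2)@(13, 5): e=[20,2,30] → #
    (7,2)@(15, 5): e=[32,-2,22] → ·
    (4,3)@(9, 7): e=[0,26,26] → #  [on edge]
    (7,3)@(15, 7): e=[36,14,2] → #
    (8,3)@(17, 7): e=[48,10,-6] → ·
    (4,4)@(9, 9): e=[4,42,6] → #
    (5,4)@(11, 9): e=[16,38,-2] → ·
    (6,4)@(13, 9): e=[28,34,-10] → ·
    (7,4)@(15, 9): e=[40,30,-18] → ·
    (4,5)@(9, 11): e=[8,58,-14] → ·
    (3,6)@(7, 13): e=[0,78,-26] → ·  [on edge]
  covered (7 px):
    · · · · · · · · · ·
    · · · · · · · · · ·
    · · · · · # # · · ·
    · · · · # # # # · ·
    · · · · # · · · · ·
    · · · · · · · · · ·
    · · · · · · · · · ·

Z-buffer (winner per pixel, '.' = empty):
  1 1 1 1 1 . . . . .
  1 1 1 1 . . . . . .
  1 1 1 . . 2 2 . . .
  0 1 1 . 2 2 2 2 . .
  . 1 . . 2 . . . . .
  . 1 0 . . . . . . .
  . . . . . . . . . .

Result: 2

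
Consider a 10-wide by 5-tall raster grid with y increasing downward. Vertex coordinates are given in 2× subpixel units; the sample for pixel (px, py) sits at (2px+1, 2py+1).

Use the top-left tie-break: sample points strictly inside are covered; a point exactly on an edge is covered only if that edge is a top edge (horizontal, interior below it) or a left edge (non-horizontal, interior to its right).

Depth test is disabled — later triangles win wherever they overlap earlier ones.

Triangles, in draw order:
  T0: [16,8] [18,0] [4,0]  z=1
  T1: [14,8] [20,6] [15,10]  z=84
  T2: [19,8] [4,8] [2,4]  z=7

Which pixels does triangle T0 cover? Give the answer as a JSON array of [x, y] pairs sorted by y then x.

T0:
  2·area = 112  (B↔C swapped to make it positive)
  edge (16, 8)→(4, 0): d=(-12,-8) top-left  bias=+0
  edge (4, 0)→(18, 0): d=(14,0) top-left  bias=+0
  edge (18, 0)→(16, 8): d=(-2,8) right/bottom  bias=-1
    (3,0)@(7, 1): e=[12,14,86] → █
    (4,0)@(9, 1): e=[28,14,70] → █
    (5,0)@(11, 1): e=[44,14,54] → █
    (6,0)@(13, 1): e=[60,14,38] → █
    (7,0)@(15, 1): e=[76,14,22] → █
    (8,0)@(17, 1): e=[92,14,6] → █
    (9,0)@(19, 1): e=[108,14,-10] → ·
    (3,1)@(7, 3): e=[-12,42,82] → ·
    (4,1)@(9, 3): e=[4,42,66] → █
    (9,1)@(19, 3): e=[84,42,-14] → ·
    (4,2)@(9, 5): e=[-20,70,62] → ·
    (5,2)@(11, 5): e=[-4,70,46] → ·
  covered (14 px):
    · · · █ █ █ █ █ █ ·
    · · · · █ █ █ █ █ ·
    · · · · · · █ █ · ·
    · · · · · · · █ · ·
    · · · · · · · · · ·
T1:
  2·area = 14
  edge (14, 8)→(20, 6): d=(6,-2) top-left  bias=+0
  edge (20, 6)→(15, 10): d=(-5,4) right/bottom  bias=-1
  edge (15, 10)→(14, 8): d=(-1,-2) top-left  bias=+0
    (8,3)@(17, 7): e=[0,7,7] → █  [on edge]
    (9,3)@(19, 7): e=[4,-1,11] → ·
    (5,4)@(11, 9): e=[0,21,-7] → ·  [on edge]
    (7,4)@(15, 9): e=[8,5,1] → █
    (8,4)@(17, 9): e=[12,-3,5] → ·
  covered (2 px):
    · · · · · · · · · ·
    · · · · · · · · · ·
    · · · · · · · · · ·
    · · · · · · · · █ ·
    · · · · · · · █ · ·
T2:
  2·area = 60
  edge (19, 8)→(4, 8): d=(-15,0) right/bottom  bias=-1
  edge (4, 8)→(2, 4): d=(-2,-4) top-left  bias=+0
  edge (2, 4)→(19, 8): d=(17,4) right/bottom  bias=-1
    (1,2)@(3, 5): e=[45,2,13] → █
    (2,2)@(5, 5): e=[45,10,5] → █
    (3,2)@(7, 5): e=[45,18,-3] → ·
    (1,3)@(3, 7): e=[15,-2,47] → ·
    (2,3)@(5, 7): e=[15,6,39] → █
    (3,3)@(7, 7): e=[15,14,31] → █
    (4,3)@(9, 7): e=[15,22,23] → █
    (5,3)@(11, 7): e=[15,30,15] → █
    (6,3)@(13, 7): e=[15,38,7] → █
    (7,3)@(15, 7): e=[15,46,-1] → ·
    (2,4)@(5, 9): e=[-15,2,73] → ·
    (3,4)@(7, 9): e=[-15,10,65] → ·
  covered (7 px):
    · · · · · · · · · ·
    · · · · · · · · · ·
    · █ █ · · · · · · ·
    · · █ █ █ █ █ · · ·
    · · · · · · · · · ·

Answer: [[3,0],[4,0],[5,0],[6,0],[7,0],[8,0],[4,1],[5,1],[6,1],[7,1],[8,1],[6,2],[7,2],[7,3]]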